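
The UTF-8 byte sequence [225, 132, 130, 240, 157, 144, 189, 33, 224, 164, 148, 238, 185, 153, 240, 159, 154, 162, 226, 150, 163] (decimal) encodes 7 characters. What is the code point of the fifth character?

U+EE59

Offset 0: leading byte 0xE1 = 11100001 → 3-byte char #1 = E1 84 82.
Offset 3: leading byte 0xF0 = 11110000 → 4-byte char #2 = F0 9D 90 BD.
Offset 7: leading byte 0x21 = 00100001 → 1-byte char #3 = 21.
Offset 8: leading byte 0xE0 = 11100000 → 3-byte char #4 = E0 A4 94.
Offset 11: leading byte 0xEE = 11101110 → 3-byte char #5 = EE B9 99.
Leading byte 0xEE = 11101110 matches 1110xxxx → 3-byte sequence.
Byte 1: 0xEE = 11101110, payload 1110 (4 bits).
Byte 2: 0xB9 = 10111001 (10xxxxxx ✓), payload 111001.
Byte 3: 0x99 = 10011001 (10xxxxxx ✓), payload 011001.
Concatenate: 1110111001011001 = 0xEE59 (16 bits → U+EE59).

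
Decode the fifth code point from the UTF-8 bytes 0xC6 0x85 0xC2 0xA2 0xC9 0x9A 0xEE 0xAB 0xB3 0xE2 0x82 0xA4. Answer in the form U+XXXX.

U+20A4

Offset 0: leading byte 0xC6 = 11000110 → 2-byte char #1 = C6 85.
Offset 2: leading byte 0xC2 = 11000010 → 2-byte char #2 = C2 A2.
Offset 4: leading byte 0xC9 = 11001001 → 2-byte char #3 = C9 9A.
Offset 6: leading byte 0xEE = 11101110 → 3-byte char #4 = EE AB B3.
Offset 9: leading byte 0xE2 = 11100010 → 3-byte char #5 = E2 82 A4.
Leading byte 0xE2 = 11100010 matches 1110xxxx → 3-byte sequence.
Byte 1: 0xE2 = 11100010, payload 0010 (4 bits).
Byte 2: 0x82 = 10000010 (10xxxxxx ✓), payload 000010.
Byte 3: 0xA4 = 10100100 (10xxxxxx ✓), payload 100100.
Concatenate: 0010000010100100 = 0x20A4 (16 bits → U+20A4).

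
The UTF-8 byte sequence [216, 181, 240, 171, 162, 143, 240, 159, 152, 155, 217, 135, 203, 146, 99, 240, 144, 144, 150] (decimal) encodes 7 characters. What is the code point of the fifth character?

U+02D2

Offset 0: leading byte 0xD8 = 11011000 → 2-byte char #1 = D8 B5.
Offset 2: leading byte 0xF0 = 11110000 → 4-byte char #2 = F0 AB A2 8F.
Offset 6: leading byte 0xF0 = 11110000 → 4-byte char #3 = F0 9F 98 9B.
Offset 10: leading byte 0xD9 = 11011001 → 2-byte char #4 = D9 87.
Offset 12: leading byte 0xCB = 11001011 → 2-byte char #5 = CB 92.
Leading byte 0xCB = 11001011 matches 110xxxxx → 2-byte sequence.
Byte 1: 0xCB = 11001011, payload 01011 (5 bits).
Byte 2: 0x92 = 10010010 (10xxxxxx ✓), payload 010010.
Concatenate: 01011010010 = 0x2D2 (11 bits → U+02D2).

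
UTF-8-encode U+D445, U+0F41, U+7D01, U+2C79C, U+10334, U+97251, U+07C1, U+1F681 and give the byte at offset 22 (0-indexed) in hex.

0x81

U+D445 → 3-byte form ED 91 85 at offsets 0–2.
U+0F41 → 3-byte form E0 BD 81 at offsets 3–5.
U+7D01 → 3-byte form E7 B4 81 at offsets 6–8.
U+2C79C → 4-byte form F0 AC 9E 9C at offsets 9–12.
U+10334 → 4-byte form F0 90 8C B4 at offsets 13–16.
U+97251 → 4-byte form F2 97 89 91 at offsets 17–20.
U+07C1 → 2-byte form DF 81 at offsets 21–22.
Offset 22 falls in char 7's range; it's byte 2 of DF 81 = 0x81.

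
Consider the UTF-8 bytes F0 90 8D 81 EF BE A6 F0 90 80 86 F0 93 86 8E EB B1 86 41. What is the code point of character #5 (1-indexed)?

U+BC46

Offset 0: leading byte 0xF0 = 11110000 → 4-byte char #1 = F0 90 8D 81.
Offset 4: leading byte 0xEF = 11101111 → 3-byte char #2 = EF BE A6.
Offset 7: leading byte 0xF0 = 11110000 → 4-byte char #3 = F0 90 80 86.
Offset 11: leading byte 0xF0 = 11110000 → 4-byte char #4 = F0 93 86 8E.
Offset 15: leading byte 0xEB = 11101011 → 3-byte char #5 = EB B1 86.
Leading byte 0xEB = 11101011 matches 1110xxxx → 3-byte sequence.
Byte 1: 0xEB = 11101011, payload 1011 (4 bits).
Byte 2: 0xB1 = 10110001 (10xxxxxx ✓), payload 110001.
Byte 3: 0x86 = 10000110 (10xxxxxx ✓), payload 000110.
Concatenate: 1011110001000110 = 0xBC46 (16 bits → U+BC46).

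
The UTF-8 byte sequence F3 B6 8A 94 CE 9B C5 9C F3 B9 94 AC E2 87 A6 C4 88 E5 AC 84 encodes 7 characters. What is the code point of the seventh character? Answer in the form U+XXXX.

Offset 0: leading byte 0xF3 = 11110011 → 4-byte char #1 = F3 B6 8A 94.
Offset 4: leading byte 0xCE = 11001110 → 2-byte char #2 = CE 9B.
Offset 6: leading byte 0xC5 = 11000101 → 2-byte char #3 = C5 9C.
Offset 8: leading byte 0xF3 = 11110011 → 4-byte char #4 = F3 B9 94 AC.
Offset 12: leading byte 0xE2 = 11100010 → 3-byte char #5 = E2 87 A6.
Offset 15: leading byte 0xC4 = 11000100 → 2-byte char #6 = C4 88.
Offset 17: leading byte 0xE5 = 11100101 → 3-byte char #7 = E5 AC 84.
Leading byte 0xE5 = 11100101 matches 1110xxxx → 3-byte sequence.
Byte 1: 0xE5 = 11100101, payload 0101 (4 bits).
Byte 2: 0xAC = 10101100 (10xxxxxx ✓), payload 101100.
Byte 3: 0x84 = 10000100 (10xxxxxx ✓), payload 000100.
Concatenate: 0101101100000100 = 0x5B04 (16 bits → U+5B04).

U+5B04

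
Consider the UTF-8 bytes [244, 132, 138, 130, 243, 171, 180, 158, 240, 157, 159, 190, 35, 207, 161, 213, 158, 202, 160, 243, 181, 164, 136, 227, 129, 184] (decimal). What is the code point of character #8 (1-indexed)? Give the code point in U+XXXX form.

U+F5908

Offset 0: leading byte 0xF4 = 11110100 → 4-byte char #1 = F4 84 8A 82.
Offset 4: leading byte 0xF3 = 11110011 → 4-byte char #2 = F3 AB B4 9E.
Offset 8: leading byte 0xF0 = 11110000 → 4-byte char #3 = F0 9D 9F BE.
Offset 12: leading byte 0x23 = 00100011 → 1-byte char #4 = 23.
Offset 13: leading byte 0xCF = 11001111 → 2-byte char #5 = CF A1.
Offset 15: leading byte 0xD5 = 11010101 → 2-byte char #6 = D5 9E.
Offset 17: leading byte 0xCA = 11001010 → 2-byte char #7 = CA A0.
Offset 19: leading byte 0xF3 = 11110011 → 4-byte char #8 = F3 B5 A4 88.
Leading byte 0xF3 = 11110011 matches 11110xxx → 4-byte sequence.
Byte 1: 0xF3 = 11110011, payload 011 (3 bits).
Byte 2: 0xB5 = 10110101 (10xxxxxx ✓), payload 110101.
Byte 3: 0xA4 = 10100100 (10xxxxxx ✓), payload 100100.
Byte 4: 0x88 = 10001000 (10xxxxxx ✓), payload 001000.
Concatenate: 011110101100100001000 = 0xF5908 (21 bits → U+F5908).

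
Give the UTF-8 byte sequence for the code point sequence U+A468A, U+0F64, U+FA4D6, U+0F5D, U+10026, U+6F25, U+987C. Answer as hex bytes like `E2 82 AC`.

U+A468A: 4-byte form → F2 A4 9A 8A.
U+0F64: 3-byte form → E0 BD A4.
U+FA4D6: 4-byte form → F3 BA 93 96.
U+0F5D: 3-byte form → E0 BD 9D.
U+10026: 4-byte form → F0 90 80 A6.
U+6F25: 3-byte form → E6 BC A5.
U+987C: 3-byte form → E9 A1 BC.
Concatenated (24 bytes): F2 A4 9A 8A E0 BD A4 F3 BA 93 96 E0 BD 9D F0 90 80 A6 E6 BC A5 E9 A1 BC.

F2 A4 9A 8A E0 BD A4 F3 BA 93 96 E0 BD 9D F0 90 80 A6 E6 BC A5 E9 A1 BC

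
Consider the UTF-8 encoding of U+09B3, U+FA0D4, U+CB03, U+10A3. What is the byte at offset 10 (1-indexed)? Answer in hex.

1-indexed offset 10 is 0-indexed offset 9.
U+09B3 → 3-byte form E0 A6 B3 at offsets 0–2.
U+FA0D4 → 4-byte form F3 BA 83 94 at offsets 3–6.
U+CB03 → 3-byte form EC AC 83 at offsets 7–9.
Offset 9 falls in char 3's range; it's byte 3 of EC AC 83 = 0x83.

0x83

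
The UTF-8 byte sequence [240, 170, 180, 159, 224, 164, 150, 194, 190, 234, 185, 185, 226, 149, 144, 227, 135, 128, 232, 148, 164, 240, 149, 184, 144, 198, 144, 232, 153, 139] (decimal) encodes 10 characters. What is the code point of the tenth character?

U+864B

Offset 0: leading byte 0xF0 = 11110000 → 4-byte char #1 = F0 AA B4 9F.
Offset 4: leading byte 0xE0 = 11100000 → 3-byte char #2 = E0 A4 96.
Offset 7: leading byte 0xC2 = 11000010 → 2-byte char #3 = C2 BE.
Offset 9: leading byte 0xEA = 11101010 → 3-byte char #4 = EA B9 B9.
Offset 12: leading byte 0xE2 = 11100010 → 3-byte char #5 = E2 95 90.
Offset 15: leading byte 0xE3 = 11100011 → 3-byte char #6 = E3 87 80.
Offset 18: leading byte 0xE8 = 11101000 → 3-byte char #7 = E8 94 A4.
Offset 21: leading byte 0xF0 = 11110000 → 4-byte char #8 = F0 95 B8 90.
Offset 25: leading byte 0xC6 = 11000110 → 2-byte char #9 = C6 90.
Offset 27: leading byte 0xE8 = 11101000 → 3-byte char #10 = E8 99 8B.
Leading byte 0xE8 = 11101000 matches 1110xxxx → 3-byte sequence.
Byte 1: 0xE8 = 11101000, payload 1000 (4 bits).
Byte 2: 0x99 = 10011001 (10xxxxxx ✓), payload 011001.
Byte 3: 0x8B = 10001011 (10xxxxxx ✓), payload 001011.
Concatenate: 1000011001001011 = 0x864B (16 bits → U+864B).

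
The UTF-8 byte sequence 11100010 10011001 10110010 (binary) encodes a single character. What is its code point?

Leading byte 0xE2 = 11100010 matches 1110xxxx → 3-byte sequence.
Byte 1: 0xE2 = 11100010, payload 0010 (4 bits).
Byte 2: 0x99 = 10011001 (10xxxxxx ✓), payload 011001.
Byte 3: 0xB2 = 10110010 (10xxxxxx ✓), payload 110010.
Concatenate: 0010011001110010 = 0x2672 (16 bits → U+2672).

U+2672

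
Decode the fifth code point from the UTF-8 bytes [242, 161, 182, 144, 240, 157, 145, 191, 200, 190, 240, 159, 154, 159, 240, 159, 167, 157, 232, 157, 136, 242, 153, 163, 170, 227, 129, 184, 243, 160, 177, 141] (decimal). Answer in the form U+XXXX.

U+1F9DD

Offset 0: leading byte 0xF2 = 11110010 → 4-byte char #1 = F2 A1 B6 90.
Offset 4: leading byte 0xF0 = 11110000 → 4-byte char #2 = F0 9D 91 BF.
Offset 8: leading byte 0xC8 = 11001000 → 2-byte char #3 = C8 BE.
Offset 10: leading byte 0xF0 = 11110000 → 4-byte char #4 = F0 9F 9A 9F.
Offset 14: leading byte 0xF0 = 11110000 → 4-byte char #5 = F0 9F A7 9D.
Leading byte 0xF0 = 11110000 matches 11110xxx → 4-byte sequence.
Byte 1: 0xF0 = 11110000, payload 000 (3 bits).
Byte 2: 0x9F = 10011111 (10xxxxxx ✓), payload 011111.
Byte 3: 0xA7 = 10100111 (10xxxxxx ✓), payload 100111.
Byte 4: 0x9D = 10011101 (10xxxxxx ✓), payload 011101.
Concatenate: 000011111100111011101 = 0x1F9DD (21 bits → U+1F9DD).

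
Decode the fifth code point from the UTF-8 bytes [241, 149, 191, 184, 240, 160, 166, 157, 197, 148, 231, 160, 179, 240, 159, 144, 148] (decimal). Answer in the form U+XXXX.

U+1F414

Offset 0: leading byte 0xF1 = 11110001 → 4-byte char #1 = F1 95 BF B8.
Offset 4: leading byte 0xF0 = 11110000 → 4-byte char #2 = F0 A0 A6 9D.
Offset 8: leading byte 0xC5 = 11000101 → 2-byte char #3 = C5 94.
Offset 10: leading byte 0xE7 = 11100111 → 3-byte char #4 = E7 A0 B3.
Offset 13: leading byte 0xF0 = 11110000 → 4-byte char #5 = F0 9F 90 94.
Leading byte 0xF0 = 11110000 matches 11110xxx → 4-byte sequence.
Byte 1: 0xF0 = 11110000, payload 000 (3 bits).
Byte 2: 0x9F = 10011111 (10xxxxxx ✓), payload 011111.
Byte 3: 0x90 = 10010000 (10xxxxxx ✓), payload 010000.
Byte 4: 0x94 = 10010100 (10xxxxxx ✓), payload 010100.
Concatenate: 000011111010000010100 = 0x1F414 (21 bits → U+1F414).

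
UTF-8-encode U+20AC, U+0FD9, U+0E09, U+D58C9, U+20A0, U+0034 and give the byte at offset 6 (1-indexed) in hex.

0x99

1-indexed offset 6 is 0-indexed offset 5.
U+20AC → 3-byte form E2 82 AC at offsets 0–2.
U+0FD9 → 3-byte form E0 BF 99 at offsets 3–5.
Offset 5 falls in char 2's range; it's byte 3 of E0 BF 99 = 0x99.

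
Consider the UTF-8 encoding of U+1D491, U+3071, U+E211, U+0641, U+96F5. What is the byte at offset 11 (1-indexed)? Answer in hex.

1-indexed offset 11 is 0-indexed offset 10.
U+1D491 → 4-byte form F0 9D 92 91 at offsets 0–3.
U+3071 → 3-byte form E3 81 B1 at offsets 4–6.
U+E211 → 3-byte form EE 88 91 at offsets 7–9.
U+0641 → 2-byte form D9 81 at offsets 10–11.
Offset 10 falls in char 4's range; it's byte 1 of D9 81 = 0xD9.

0xD9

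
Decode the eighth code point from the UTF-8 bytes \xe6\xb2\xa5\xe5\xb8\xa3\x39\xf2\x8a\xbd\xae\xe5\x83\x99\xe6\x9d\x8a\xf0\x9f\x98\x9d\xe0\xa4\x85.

Offset 0: leading byte 0xE6 = 11100110 → 3-byte char #1 = E6 B2 A5.
Offset 3: leading byte 0xE5 = 11100101 → 3-byte char #2 = E5 B8 A3.
Offset 6: leading byte 0x39 = 00111001 → 1-byte char #3 = 39.
Offset 7: leading byte 0xF2 = 11110010 → 4-byte char #4 = F2 8A BD AE.
Offset 11: leading byte 0xE5 = 11100101 → 3-byte char #5 = E5 83 99.
Offset 14: leading byte 0xE6 = 11100110 → 3-byte char #6 = E6 9D 8A.
Offset 17: leading byte 0xF0 = 11110000 → 4-byte char #7 = F0 9F 98 9D.
Offset 21: leading byte 0xE0 = 11100000 → 3-byte char #8 = E0 A4 85.
Leading byte 0xE0 = 11100000 matches 1110xxxx → 3-byte sequence.
Byte 1: 0xE0 = 11100000, payload 0000 (4 bits).
Byte 2: 0xA4 = 10100100 (10xxxxxx ✓), payload 100100.
Byte 3: 0x85 = 10000101 (10xxxxxx ✓), payload 000101.
Concatenate: 0000100100000101 = 0x905 (16 bits → U+0905).

U+0905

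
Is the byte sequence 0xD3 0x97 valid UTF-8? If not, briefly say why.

valid

Leading byte 0xD3 = 11010011 → 2-byte form.
Continuation bytes 0x97=10010111 all match 10xxxxxx.
Decoded value 0x4D7 is ≥ 0x80 (shortest form) and not a surrogate.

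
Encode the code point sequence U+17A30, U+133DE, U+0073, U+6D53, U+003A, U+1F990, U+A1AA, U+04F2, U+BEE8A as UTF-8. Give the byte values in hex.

U+17A30: 4-byte form → F0 97 A8 B0.
U+133DE: 4-byte form → F0 93 8F 9E.
U+0073: 1-byte form → 73.
U+6D53: 3-byte form → E6 B5 93.
U+003A: 1-byte form → 3A.
U+1F990: 4-byte form → F0 9F A6 90.
U+A1AA: 3-byte form → EA 86 AA.
U+04F2: 2-byte form → D3 B2.
U+BEE8A: 4-byte form → F2 BE BA 8A.
Concatenated (26 bytes): F0 97 A8 B0 F0 93 8F 9E 73 E6 B5 93 3A F0 9F A6 90 EA 86 AA D3 B2 F2 BE BA 8A.

F0 97 A8 B0 F0 93 8F 9E 73 E6 B5 93 3A F0 9F A6 90 EA 86 AA D3 B2 F2 BE BA 8A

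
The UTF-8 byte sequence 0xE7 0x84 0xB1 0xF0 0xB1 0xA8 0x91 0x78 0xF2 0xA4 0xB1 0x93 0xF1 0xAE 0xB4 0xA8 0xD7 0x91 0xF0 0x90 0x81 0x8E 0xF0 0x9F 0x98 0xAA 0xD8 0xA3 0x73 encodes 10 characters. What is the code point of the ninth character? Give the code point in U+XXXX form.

Offset 0: leading byte 0xE7 = 11100111 → 3-byte char #1 = E7 84 B1.
Offset 3: leading byte 0xF0 = 11110000 → 4-byte char #2 = F0 B1 A8 91.
Offset 7: leading byte 0x78 = 01111000 → 1-byte char #3 = 78.
Offset 8: leading byte 0xF2 = 11110010 → 4-byte char #4 = F2 A4 B1 93.
Offset 12: leading byte 0xF1 = 11110001 → 4-byte char #5 = F1 AE B4 A8.
Offset 16: leading byte 0xD7 = 11010111 → 2-byte char #6 = D7 91.
Offset 18: leading byte 0xF0 = 11110000 → 4-byte char #7 = F0 90 81 8E.
Offset 22: leading byte 0xF0 = 11110000 → 4-byte char #8 = F0 9F 98 AA.
Offset 26: leading byte 0xD8 = 11011000 → 2-byte char #9 = D8 A3.
Leading byte 0xD8 = 11011000 matches 110xxxxx → 2-byte sequence.
Byte 1: 0xD8 = 11011000, payload 11000 (5 bits).
Byte 2: 0xA3 = 10100011 (10xxxxxx ✓), payload 100011.
Concatenate: 11000100011 = 0x623 (11 bits → U+0623).

U+0623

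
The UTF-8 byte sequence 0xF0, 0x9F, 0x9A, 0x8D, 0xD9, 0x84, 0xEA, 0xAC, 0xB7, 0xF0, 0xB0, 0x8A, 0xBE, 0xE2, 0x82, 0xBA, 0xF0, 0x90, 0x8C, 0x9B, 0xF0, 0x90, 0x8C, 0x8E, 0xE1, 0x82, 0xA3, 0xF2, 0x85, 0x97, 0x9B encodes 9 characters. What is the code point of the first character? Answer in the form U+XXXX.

U+1F68D

Offset 0: leading byte 0xF0 = 11110000 → 4-byte char #1 = F0 9F 9A 8D.
Leading byte 0xF0 = 11110000 matches 11110xxx → 4-byte sequence.
Byte 1: 0xF0 = 11110000, payload 000 (3 bits).
Byte 2: 0x9F = 10011111 (10xxxxxx ✓), payload 011111.
Byte 3: 0x9A = 10011010 (10xxxxxx ✓), payload 011010.
Byte 4: 0x8D = 10001101 (10xxxxxx ✓), payload 001101.
Concatenate: 000011111011010001101 = 0x1F68D (21 bits → U+1F68D).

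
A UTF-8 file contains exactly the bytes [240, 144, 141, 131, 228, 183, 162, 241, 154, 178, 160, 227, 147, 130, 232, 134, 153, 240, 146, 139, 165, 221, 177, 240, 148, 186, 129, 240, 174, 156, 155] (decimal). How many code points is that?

Byte at offset 0: 0xF0 = 11110000 → 4-byte char (#1). Advance 4.
Byte at offset 4: 0xE4 = 11100100 → 3-byte char (#2). Advance 3.
Byte at offset 7: 0xF1 = 11110001 → 4-byte char (#3). Advance 4.
Byte at offset 11: 0xE3 = 11100011 → 3-byte char (#4). Advance 3.
Byte at offset 14: 0xE8 = 11101000 → 3-byte char (#5). Advance 3.
Byte at offset 17: 0xF0 = 11110000 → 4-byte char (#6). Advance 4.
Byte at offset 21: 0xDD = 11011101 → 2-byte char (#7). Advance 2.
Byte at offset 23: 0xF0 = 11110000 → 4-byte char (#8). Advance 4.
Byte at offset 27: 0xF0 = 11110000 → 4-byte char (#9). Advance 4.
Reached end at offset 31 after 9 code points.

9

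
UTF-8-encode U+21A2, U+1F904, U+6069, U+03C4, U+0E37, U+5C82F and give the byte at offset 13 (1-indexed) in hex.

0xE0

1-indexed offset 13 is 0-indexed offset 12.
U+21A2 → 3-byte form E2 86 A2 at offsets 0–2.
U+1F904 → 4-byte form F0 9F A4 84 at offsets 3–6.
U+6069 → 3-byte form E6 81 A9 at offsets 7–9.
U+03C4 → 2-byte form CF 84 at offsets 10–11.
U+0E37 → 3-byte form E0 B8 B7 at offsets 12–14.
Offset 12 falls in char 5's range; it's byte 1 of E0 B8 B7 = 0xE0.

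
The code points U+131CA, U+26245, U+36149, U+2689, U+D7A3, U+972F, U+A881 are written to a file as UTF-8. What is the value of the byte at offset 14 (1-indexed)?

1-indexed offset 14 is 0-indexed offset 13.
U+131CA → 4-byte form F0 93 87 8A at offsets 0–3.
U+26245 → 4-byte form F0 A6 89 85 at offsets 4–7.
U+36149 → 4-byte form F0 B6 85 89 at offsets 8–11.
U+2689 → 3-byte form E2 9A 89 at offsets 12–14.
Offset 13 falls in char 4's range; it's byte 2 of E2 9A 89 = 0x9A.

0x9A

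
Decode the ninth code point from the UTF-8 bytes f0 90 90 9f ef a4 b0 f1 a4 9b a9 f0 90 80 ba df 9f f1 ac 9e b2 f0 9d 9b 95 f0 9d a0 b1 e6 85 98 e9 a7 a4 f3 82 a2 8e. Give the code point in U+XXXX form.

Offset 0: leading byte 0xF0 = 11110000 → 4-byte char #1 = F0 90 90 9F.
Offset 4: leading byte 0xEF = 11101111 → 3-byte char #2 = EF A4 B0.
Offset 7: leading byte 0xF1 = 11110001 → 4-byte char #3 = F1 A4 9B A9.
Offset 11: leading byte 0xF0 = 11110000 → 4-byte char #4 = F0 90 80 BA.
Offset 15: leading byte 0xDF = 11011111 → 2-byte char #5 = DF 9F.
Offset 17: leading byte 0xF1 = 11110001 → 4-byte char #6 = F1 AC 9E B2.
Offset 21: leading byte 0xF0 = 11110000 → 4-byte char #7 = F0 9D 9B 95.
Offset 25: leading byte 0xF0 = 11110000 → 4-byte char #8 = F0 9D A0 B1.
Offset 29: leading byte 0xE6 = 11100110 → 3-byte char #9 = E6 85 98.
Leading byte 0xE6 = 11100110 matches 1110xxxx → 3-byte sequence.
Byte 1: 0xE6 = 11100110, payload 0110 (4 bits).
Byte 2: 0x85 = 10000101 (10xxxxxx ✓), payload 000101.
Byte 3: 0x98 = 10011000 (10xxxxxx ✓), payload 011000.
Concatenate: 0110000101011000 = 0x6158 (16 bits → U+6158).

U+6158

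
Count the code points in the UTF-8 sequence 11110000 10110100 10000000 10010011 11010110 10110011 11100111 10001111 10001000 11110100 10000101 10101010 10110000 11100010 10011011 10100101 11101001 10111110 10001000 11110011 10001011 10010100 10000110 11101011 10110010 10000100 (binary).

Byte at offset 0: 0xF0 = 11110000 → 4-byte char (#1). Advance 4.
Byte at offset 4: 0xD6 = 11010110 → 2-byte char (#2). Advance 2.
Byte at offset 6: 0xE7 = 11100111 → 3-byte char (#3). Advance 3.
Byte at offset 9: 0xF4 = 11110100 → 4-byte char (#4). Advance 4.
Byte at offset 13: 0xE2 = 11100010 → 3-byte char (#5). Advance 3.
Byte at offset 16: 0xE9 = 11101001 → 3-byte char (#6). Advance 3.
Byte at offset 19: 0xF3 = 11110011 → 4-byte char (#7). Advance 4.
Byte at offset 23: 0xEB = 11101011 → 3-byte char (#8). Advance 3.
Reached end at offset 26 after 8 code points.

8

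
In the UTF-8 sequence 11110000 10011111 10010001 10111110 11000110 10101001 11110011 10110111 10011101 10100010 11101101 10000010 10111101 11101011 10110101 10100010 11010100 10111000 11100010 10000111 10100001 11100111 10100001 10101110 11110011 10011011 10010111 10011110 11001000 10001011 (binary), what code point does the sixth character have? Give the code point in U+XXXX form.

Offset 0: leading byte 0xF0 = 11110000 → 4-byte char #1 = F0 9F 91 BE.
Offset 4: leading byte 0xC6 = 11000110 → 2-byte char #2 = C6 A9.
Offset 6: leading byte 0xF3 = 11110011 → 4-byte char #3 = F3 B7 9D A2.
Offset 10: leading byte 0xED = 11101101 → 3-byte char #4 = ED 82 BD.
Offset 13: leading byte 0xEB = 11101011 → 3-byte char #5 = EB B5 A2.
Offset 16: leading byte 0xD4 = 11010100 → 2-byte char #6 = D4 B8.
Leading byte 0xD4 = 11010100 matches 110xxxxx → 2-byte sequence.
Byte 1: 0xD4 = 11010100, payload 10100 (5 bits).
Byte 2: 0xB8 = 10111000 (10xxxxxx ✓), payload 111000.
Concatenate: 10100111000 = 0x538 (11 bits → U+0538).

U+0538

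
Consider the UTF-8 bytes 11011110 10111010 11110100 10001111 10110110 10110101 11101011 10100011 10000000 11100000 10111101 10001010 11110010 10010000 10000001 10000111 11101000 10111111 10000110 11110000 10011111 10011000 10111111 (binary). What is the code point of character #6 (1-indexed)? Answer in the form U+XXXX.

U+8FC6

Offset 0: leading byte 0xDE = 11011110 → 2-byte char #1 = DE BA.
Offset 2: leading byte 0xF4 = 11110100 → 4-byte char #2 = F4 8F B6 B5.
Offset 6: leading byte 0xEB = 11101011 → 3-byte char #3 = EB A3 80.
Offset 9: leading byte 0xE0 = 11100000 → 3-byte char #4 = E0 BD 8A.
Offset 12: leading byte 0xF2 = 11110010 → 4-byte char #5 = F2 90 81 87.
Offset 16: leading byte 0xE8 = 11101000 → 3-byte char #6 = E8 BF 86.
Leading byte 0xE8 = 11101000 matches 1110xxxx → 3-byte sequence.
Byte 1: 0xE8 = 11101000, payload 1000 (4 bits).
Byte 2: 0xBF = 10111111 (10xxxxxx ✓), payload 111111.
Byte 3: 0x86 = 10000110 (10xxxxxx ✓), payload 000110.
Concatenate: 1000111111000110 = 0x8FC6 (16 bits → U+8FC6).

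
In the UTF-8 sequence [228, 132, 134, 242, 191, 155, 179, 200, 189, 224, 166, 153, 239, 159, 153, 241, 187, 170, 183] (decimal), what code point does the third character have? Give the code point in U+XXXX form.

Offset 0: leading byte 0xE4 = 11100100 → 3-byte char #1 = E4 84 86.
Offset 3: leading byte 0xF2 = 11110010 → 4-byte char #2 = F2 BF 9B B3.
Offset 7: leading byte 0xC8 = 11001000 → 2-byte char #3 = C8 BD.
Leading byte 0xC8 = 11001000 matches 110xxxxx → 2-byte sequence.
Byte 1: 0xC8 = 11001000, payload 01000 (5 bits).
Byte 2: 0xBD = 10111101 (10xxxxxx ✓), payload 111101.
Concatenate: 01000111101 = 0x23D (11 bits → U+023D).

U+023D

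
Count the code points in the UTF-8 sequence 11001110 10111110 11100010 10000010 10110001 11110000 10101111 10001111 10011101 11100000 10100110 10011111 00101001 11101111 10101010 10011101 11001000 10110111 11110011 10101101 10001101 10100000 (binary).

Byte at offset 0: 0xCE = 11001110 → 2-byte char (#1). Advance 2.
Byte at offset 2: 0xE2 = 11100010 → 3-byte char (#2). Advance 3.
Byte at offset 5: 0xF0 = 11110000 → 4-byte char (#3). Advance 4.
Byte at offset 9: 0xE0 = 11100000 → 3-byte char (#4). Advance 3.
Byte at offset 12: 0x29 = 00101001 → 1-byte char (#5). Advance 1.
Byte at offset 13: 0xEF = 11101111 → 3-byte char (#6). Advance 3.
Byte at offset 16: 0xC8 = 11001000 → 2-byte char (#7). Advance 2.
Byte at offset 18: 0xF3 = 11110011 → 4-byte char (#8). Advance 4.
Reached end at offset 22 after 8 code points.

8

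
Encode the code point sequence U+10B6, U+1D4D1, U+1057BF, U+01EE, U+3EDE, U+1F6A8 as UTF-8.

U+10B6: 3-byte form → E1 82 B6.
U+1D4D1: 4-byte form → F0 9D 93 91.
U+1057BF: 4-byte form → F4 85 9E BF.
U+01EE: 2-byte form → C7 AE.
U+3EDE: 3-byte form → E3 BB 9E.
U+1F6A8: 4-byte form → F0 9F 9A A8.
Concatenated (20 bytes): E1 82 B6 F0 9D 93 91 F4 85 9E BF C7 AE E3 BB 9E F0 9F 9A A8.

E1 82 B6 F0 9D 93 91 F4 85 9E BF C7 AE E3 BB 9E F0 9F 9A A8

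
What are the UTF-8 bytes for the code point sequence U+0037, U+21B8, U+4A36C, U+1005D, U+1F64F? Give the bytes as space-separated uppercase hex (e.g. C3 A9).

37 E2 86 B8 F1 8A 8D AC F0 90 81 9D F0 9F 99 8F

U+0037: 1-byte form → 37.
U+21B8: 3-byte form → E2 86 B8.
U+4A36C: 4-byte form → F1 8A 8D AC.
U+1005D: 4-byte form → F0 90 81 9D.
U+1F64F: 4-byte form → F0 9F 99 8F.
Concatenated (16 bytes): 37 E2 86 B8 F1 8A 8D AC F0 90 81 9D F0 9F 99 8F.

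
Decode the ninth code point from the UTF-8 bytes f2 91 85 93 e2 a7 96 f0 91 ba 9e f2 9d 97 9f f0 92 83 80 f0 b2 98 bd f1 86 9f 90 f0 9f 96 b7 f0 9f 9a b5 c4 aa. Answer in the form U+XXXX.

Offset 0: leading byte 0xF2 = 11110010 → 4-byte char #1 = F2 91 85 93.
Offset 4: leading byte 0xE2 = 11100010 → 3-byte char #2 = E2 A7 96.
Offset 7: leading byte 0xF0 = 11110000 → 4-byte char #3 = F0 91 BA 9E.
Offset 11: leading byte 0xF2 = 11110010 → 4-byte char #4 = F2 9D 97 9F.
Offset 15: leading byte 0xF0 = 11110000 → 4-byte char #5 = F0 92 83 80.
Offset 19: leading byte 0xF0 = 11110000 → 4-byte char #6 = F0 B2 98 BD.
Offset 23: leading byte 0xF1 = 11110001 → 4-byte char #7 = F1 86 9F 90.
Offset 27: leading byte 0xF0 = 11110000 → 4-byte char #8 = F0 9F 96 B7.
Offset 31: leading byte 0xF0 = 11110000 → 4-byte char #9 = F0 9F 9A B5.
Leading byte 0xF0 = 11110000 matches 11110xxx → 4-byte sequence.
Byte 1: 0xF0 = 11110000, payload 000 (3 bits).
Byte 2: 0x9F = 10011111 (10xxxxxx ✓), payload 011111.
Byte 3: 0x9A = 10011010 (10xxxxxx ✓), payload 011010.
Byte 4: 0xB5 = 10110101 (10xxxxxx ✓), payload 110101.
Concatenate: 000011111011010110101 = 0x1F6B5 (21 bits → U+1F6B5).

U+1F6B5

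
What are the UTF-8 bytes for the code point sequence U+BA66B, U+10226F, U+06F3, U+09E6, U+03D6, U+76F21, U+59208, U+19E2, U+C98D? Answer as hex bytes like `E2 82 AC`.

U+BA66B: 4-byte form → F2 BA 99 AB.
U+10226F: 4-byte form → F4 82 89 AF.
U+06F3: 2-byte form → DB B3.
U+09E6: 3-byte form → E0 A7 A6.
U+03D6: 2-byte form → CF 96.
U+76F21: 4-byte form → F1 B6 BC A1.
U+59208: 4-byte form → F1 99 88 88.
U+19E2: 3-byte form → E1 A7 A2.
U+C98D: 3-byte form → EC A6 8D.
Concatenated (29 bytes): F2 BA 99 AB F4 82 89 AF DB B3 E0 A7 A6 CF 96 F1 B6 BC A1 F1 99 88 88 E1 A7 A2 EC A6 8D.

F2 BA 99 AB F4 82 89 AF DB B3 E0 A7 A6 CF 96 F1 B6 BC A1 F1 99 88 88 E1 A7 A2 EC A6 8D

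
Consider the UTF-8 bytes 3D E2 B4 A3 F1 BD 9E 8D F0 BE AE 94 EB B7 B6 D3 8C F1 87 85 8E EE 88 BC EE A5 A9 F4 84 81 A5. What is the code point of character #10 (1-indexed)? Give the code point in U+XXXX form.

U+104065

Offset 0: leading byte 0x3D = 00111101 → 1-byte char #1 = 3D.
Offset 1: leading byte 0xE2 = 11100010 → 3-byte char #2 = E2 B4 A3.
Offset 4: leading byte 0xF1 = 11110001 → 4-byte char #3 = F1 BD 9E 8D.
Offset 8: leading byte 0xF0 = 11110000 → 4-byte char #4 = F0 BE AE 94.
Offset 12: leading byte 0xEB = 11101011 → 3-byte char #5 = EB B7 B6.
Offset 15: leading byte 0xD3 = 11010011 → 2-byte char #6 = D3 8C.
Offset 17: leading byte 0xF1 = 11110001 → 4-byte char #7 = F1 87 85 8E.
Offset 21: leading byte 0xEE = 11101110 → 3-byte char #8 = EE 88 BC.
Offset 24: leading byte 0xEE = 11101110 → 3-byte char #9 = EE A5 A9.
Offset 27: leading byte 0xF4 = 11110100 → 4-byte char #10 = F4 84 81 A5.
Leading byte 0xF4 = 11110100 matches 11110xxx → 4-byte sequence.
Byte 1: 0xF4 = 11110100, payload 100 (3 bits).
Byte 2: 0x84 = 10000100 (10xxxxxx ✓), payload 000100.
Byte 3: 0x81 = 10000001 (10xxxxxx ✓), payload 000001.
Byte 4: 0xA5 = 10100101 (10xxxxxx ✓), payload 100101.
Concatenate: 100000100000001100101 = 0x104065 (21 bits → U+104065).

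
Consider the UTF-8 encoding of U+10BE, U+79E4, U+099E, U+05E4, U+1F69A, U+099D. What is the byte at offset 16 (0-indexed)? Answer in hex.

0xA6

U+10BE → 3-byte form E1 82 BE at offsets 0–2.
U+79E4 → 3-byte form E7 A7 A4 at offsets 3–5.
U+099E → 3-byte form E0 A6 9E at offsets 6–8.
U+05E4 → 2-byte form D7 A4 at offsets 9–10.
U+1F69A → 4-byte form F0 9F 9A 9A at offsets 11–14.
U+099D → 3-byte form E0 A6 9D at offsets 15–17.
Offset 16 falls in char 6's range; it's byte 2 of E0 A6 9D = 0xA6.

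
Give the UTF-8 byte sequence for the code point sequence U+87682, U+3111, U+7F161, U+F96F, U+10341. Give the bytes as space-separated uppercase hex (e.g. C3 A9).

U+87682: 4-byte form → F2 87 9A 82.
U+3111: 3-byte form → E3 84 91.
U+7F161: 4-byte form → F1 BF 85 A1.
U+F96F: 3-byte form → EF A5 AF.
U+10341: 4-byte form → F0 90 8D 81.
Concatenated (18 bytes): F2 87 9A 82 E3 84 91 F1 BF 85 A1 EF A5 AF F0 90 8D 81.

F2 87 9A 82 E3 84 91 F1 BF 85 A1 EF A5 AF F0 90 8D 81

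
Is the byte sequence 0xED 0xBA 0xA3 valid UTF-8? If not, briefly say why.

invalid (encodes a surrogate (U+D800–U+DFFF))

Structurally a 3-byte sequence; payload = 0xDEA3.
But 0xDEA3 is in U+D800–U+DFFF, the surrogate range. Surrogates are not Unicode scalar values and are forbidden in UTF-8.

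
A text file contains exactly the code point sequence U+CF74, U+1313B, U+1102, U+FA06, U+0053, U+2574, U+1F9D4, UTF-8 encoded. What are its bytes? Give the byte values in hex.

EC BD B4 F0 93 84 BB E1 84 82 EF A8 86 53 E2 95 B4 F0 9F A7 94

U+CF74: 3-byte form → EC BD B4.
U+1313B: 4-byte form → F0 93 84 BB.
U+1102: 3-byte form → E1 84 82.
U+FA06: 3-byte form → EF A8 86.
U+0053: 1-byte form → 53.
U+2574: 3-byte form → E2 95 B4.
U+1F9D4: 4-byte form → F0 9F A7 94.
Concatenated (21 bytes): EC BD B4 F0 93 84 BB E1 84 82 EF A8 86 53 E2 95 B4 F0 9F A7 94.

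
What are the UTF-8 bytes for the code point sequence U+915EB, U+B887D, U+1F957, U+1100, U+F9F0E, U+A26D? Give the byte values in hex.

U+915EB: 4-byte form → F2 91 97 AB.
U+B887D: 4-byte form → F2 B8 A1 BD.
U+1F957: 4-byte form → F0 9F A5 97.
U+1100: 3-byte form → E1 84 80.
U+F9F0E: 4-byte form → F3 B9 BC 8E.
U+A26D: 3-byte form → EA 89 AD.
Concatenated (22 bytes): F2 91 97 AB F2 B8 A1 BD F0 9F A5 97 E1 84 80 F3 B9 BC 8E EA 89 AD.

F2 91 97 AB F2 B8 A1 BD F0 9F A5 97 E1 84 80 F3 B9 BC 8E EA 89 AD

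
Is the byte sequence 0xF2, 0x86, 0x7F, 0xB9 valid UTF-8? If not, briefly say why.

invalid (non-continuation byte where continuation expected)

Leading byte 0xF2 = 11110010 → 4-byte form.
Byte 3 is 0x7F = 01111111, which is not 10xxxxxx — expected a continuation byte.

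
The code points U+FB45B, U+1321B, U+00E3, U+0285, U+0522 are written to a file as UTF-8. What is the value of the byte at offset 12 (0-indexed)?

0xD4

U+FB45B → 4-byte form F3 BB 91 9B at offsets 0–3.
U+1321B → 4-byte form F0 93 88 9B at offsets 4–7.
U+00E3 → 2-byte form C3 A3 at offsets 8–9.
U+0285 → 2-byte form CA 85 at offsets 10–11.
U+0522 → 2-byte form D4 A2 at offsets 12–13.
Offset 12 falls in char 5's range; it's byte 1 of D4 A2 = 0xD4.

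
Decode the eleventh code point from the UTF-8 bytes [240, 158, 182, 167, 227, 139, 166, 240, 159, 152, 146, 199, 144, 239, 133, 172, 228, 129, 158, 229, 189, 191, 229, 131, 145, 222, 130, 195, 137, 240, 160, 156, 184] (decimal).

U+20738

Offset 0: leading byte 0xF0 = 11110000 → 4-byte char #1 = F0 9E B6 A7.
Offset 4: leading byte 0xE3 = 11100011 → 3-byte char #2 = E3 8B A6.
Offset 7: leading byte 0xF0 = 11110000 → 4-byte char #3 = F0 9F 98 92.
Offset 11: leading byte 0xC7 = 11000111 → 2-byte char #4 = C7 90.
Offset 13: leading byte 0xEF = 11101111 → 3-byte char #5 = EF 85 AC.
Offset 16: leading byte 0xE4 = 11100100 → 3-byte char #6 = E4 81 9E.
Offset 19: leading byte 0xE5 = 11100101 → 3-byte char #7 = E5 BD BF.
Offset 22: leading byte 0xE5 = 11100101 → 3-byte char #8 = E5 83 91.
Offset 25: leading byte 0xDE = 11011110 → 2-byte char #9 = DE 82.
Offset 27: leading byte 0xC3 = 11000011 → 2-byte char #10 = C3 89.
Offset 29: leading byte 0xF0 = 11110000 → 4-byte char #11 = F0 A0 9C B8.
Leading byte 0xF0 = 11110000 matches 11110xxx → 4-byte sequence.
Byte 1: 0xF0 = 11110000, payload 000 (3 bits).
Byte 2: 0xA0 = 10100000 (10xxxxxx ✓), payload 100000.
Byte 3: 0x9C = 10011100 (10xxxxxx ✓), payload 011100.
Byte 4: 0xB8 = 10111000 (10xxxxxx ✓), payload 111000.
Concatenate: 000100000011100111000 = 0x20738 (21 bits → U+20738).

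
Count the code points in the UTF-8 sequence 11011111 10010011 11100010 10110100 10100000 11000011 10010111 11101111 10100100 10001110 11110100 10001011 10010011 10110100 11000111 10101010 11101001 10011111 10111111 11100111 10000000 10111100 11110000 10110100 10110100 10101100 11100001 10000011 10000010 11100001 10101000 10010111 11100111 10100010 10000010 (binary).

Byte at offset 0: 0xDF = 11011111 → 2-byte char (#1). Advance 2.
Byte at offset 2: 0xE2 = 11100010 → 3-byte char (#2). Advance 3.
Byte at offset 5: 0xC3 = 11000011 → 2-byte char (#3). Advance 2.
Byte at offset 7: 0xEF = 11101111 → 3-byte char (#4). Advance 3.
Byte at offset 10: 0xF4 = 11110100 → 4-byte char (#5). Advance 4.
Byte at offset 14: 0xC7 = 11000111 → 2-byte char (#6). Advance 2.
Byte at offset 16: 0xE9 = 11101001 → 3-byte char (#7). Advance 3.
Byte at offset 19: 0xE7 = 11100111 → 3-byte char (#8). Advance 3.
Byte at offset 22: 0xF0 = 11110000 → 4-byte char (#9). Advance 4.
Byte at offset 26: 0xE1 = 11100001 → 3-byte char (#10). Advance 3.
Byte at offset 29: 0xE1 = 11100001 → 3-byte char (#11). Advance 3.
Byte at offset 32: 0xE7 = 11100111 → 3-byte char (#12). Advance 3.
Reached end at offset 35 after 12 code points.

12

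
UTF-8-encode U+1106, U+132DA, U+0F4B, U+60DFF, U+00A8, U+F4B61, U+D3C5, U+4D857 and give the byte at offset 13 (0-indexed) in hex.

0xBF

U+1106 → 3-byte form E1 84 86 at offsets 0–2.
U+132DA → 4-byte form F0 93 8B 9A at offsets 3–6.
U+0F4B → 3-byte form E0 BD 8B at offsets 7–9.
U+60DFF → 4-byte form F1 A0 B7 BF at offsets 10–13.
Offset 13 falls in char 4's range; it's byte 4 of F1 A0 B7 BF = 0xBF.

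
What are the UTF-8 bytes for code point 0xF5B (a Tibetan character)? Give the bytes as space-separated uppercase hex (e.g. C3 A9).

U+0F5B = 0xF5B = 3931 decimal. In range U+0800–U+FFFF → 3-byte form: 1110xxxx 10xxxxxx 10xxxxxx.
Binary (16 bits): 0000111101011011.
Split 4+6+6: 0000 | 111101 | 011011.
Byte 1: 11100000 = 0xE0.
Byte 2: 10111101 = 0xBD.
Byte 3: 10011011 = 0x9B.

E0 BD 9B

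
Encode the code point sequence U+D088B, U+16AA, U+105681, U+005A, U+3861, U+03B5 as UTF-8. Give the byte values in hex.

F3 90 A2 8B E1 9A AA F4 85 9A 81 5A E3 A1 A1 CE B5

U+D088B: 4-byte form → F3 90 A2 8B.
U+16AA: 3-byte form → E1 9A AA.
U+105681: 4-byte form → F4 85 9A 81.
U+005A: 1-byte form → 5A.
U+3861: 3-byte form → E3 A1 A1.
U+03B5: 2-byte form → CE B5.
Concatenated (17 bytes): F3 90 A2 8B E1 9A AA F4 85 9A 81 5A E3 A1 A1 CE B5.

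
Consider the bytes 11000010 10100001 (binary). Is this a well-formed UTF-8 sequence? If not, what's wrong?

Leading byte 0xC2 = 11000010 → 2-byte form.
Continuation bytes 0xA1=10100001 all match 10xxxxxx.
Decoded value 0xA1 is ≥ 0x80 (shortest form) and not a surrogate.

valid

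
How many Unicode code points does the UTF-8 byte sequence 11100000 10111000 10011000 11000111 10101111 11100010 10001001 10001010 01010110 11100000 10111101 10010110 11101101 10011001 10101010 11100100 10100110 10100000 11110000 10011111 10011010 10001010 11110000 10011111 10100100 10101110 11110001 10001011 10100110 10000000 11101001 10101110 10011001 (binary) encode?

11

Byte at offset 0: 0xE0 = 11100000 → 3-byte char (#1). Advance 3.
Byte at offset 3: 0xC7 = 11000111 → 2-byte char (#2). Advance 2.
Byte at offset 5: 0xE2 = 11100010 → 3-byte char (#3). Advance 3.
Byte at offset 8: 0x56 = 01010110 → 1-byte char (#4). Advance 1.
Byte at offset 9: 0xE0 = 11100000 → 3-byte char (#5). Advance 3.
Byte at offset 12: 0xED = 11101101 → 3-byte char (#6). Advance 3.
Byte at offset 15: 0xE4 = 11100100 → 3-byte char (#7). Advance 3.
Byte at offset 18: 0xF0 = 11110000 → 4-byte char (#8). Advance 4.
Byte at offset 22: 0xF0 = 11110000 → 4-byte char (#9). Advance 4.
Byte at offset 26: 0xF1 = 11110001 → 4-byte char (#10). Advance 4.
Byte at offset 30: 0xE9 = 11101001 → 3-byte char (#11). Advance 3.
Reached end at offset 33 after 11 code points.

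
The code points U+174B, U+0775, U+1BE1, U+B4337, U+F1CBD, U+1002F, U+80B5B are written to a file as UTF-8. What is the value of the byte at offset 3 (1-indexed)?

0x8B

1-indexed offset 3 is 0-indexed offset 2.
U+174B → 3-byte form E1 9D 8B at offsets 0–2.
Offset 2 falls in char 1's range; it's byte 3 of E1 9D 8B = 0x8B.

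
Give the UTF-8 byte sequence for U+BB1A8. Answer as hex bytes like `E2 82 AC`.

U+BB1A8 = 0xBB1A8 = 766376 decimal. In range U+10000–U+10FFFF → 4-byte form: 11110xxx 10xxxxxx 10xxxxxx 10xxxxxx.
Binary (21 bits): 010111011000110101000.
Split 3+6+6+6: 010 | 111011 | 000110 | 101000.
Byte 1: 11110010 = 0xF2.
Byte 2: 10111011 = 0xBB.
Byte 3: 10000110 = 0x86.
Byte 4: 10101000 = 0xA8.

F2 BB 86 A8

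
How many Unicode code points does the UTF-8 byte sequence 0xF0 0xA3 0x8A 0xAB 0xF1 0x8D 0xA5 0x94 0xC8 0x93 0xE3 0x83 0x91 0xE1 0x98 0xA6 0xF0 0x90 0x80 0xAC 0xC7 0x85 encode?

Byte at offset 0: 0xF0 = 11110000 → 4-byte char (#1). Advance 4.
Byte at offset 4: 0xF1 = 11110001 → 4-byte char (#2). Advance 4.
Byte at offset 8: 0xC8 = 11001000 → 2-byte char (#3). Advance 2.
Byte at offset 10: 0xE3 = 11100011 → 3-byte char (#4). Advance 3.
Byte at offset 13: 0xE1 = 11100001 → 3-byte char (#5). Advance 3.
Byte at offset 16: 0xF0 = 11110000 → 4-byte char (#6). Advance 4.
Byte at offset 20: 0xC7 = 11000111 → 2-byte char (#7). Advance 2.
Reached end at offset 22 after 7 code points.

7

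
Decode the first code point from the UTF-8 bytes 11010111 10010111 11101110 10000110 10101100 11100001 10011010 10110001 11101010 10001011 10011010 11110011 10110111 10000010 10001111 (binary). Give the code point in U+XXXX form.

U+05D7

Offset 0: leading byte 0xD7 = 11010111 → 2-byte char #1 = D7 97.
Leading byte 0xD7 = 11010111 matches 110xxxxx → 2-byte sequence.
Byte 1: 0xD7 = 11010111, payload 10111 (5 bits).
Byte 2: 0x97 = 10010111 (10xxxxxx ✓), payload 010111.
Concatenate: 10111010111 = 0x5D7 (11 bits → U+05D7).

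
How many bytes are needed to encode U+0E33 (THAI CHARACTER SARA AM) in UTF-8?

U+0E33 = 0xE33. UTF-8 uses 1 byte below 0x80, 2 below 0x800, 3 below 0x10000, 4 up to 0x10FFFF. 0xE33 is in U+0800–U+FFFF → 3 bytes.

3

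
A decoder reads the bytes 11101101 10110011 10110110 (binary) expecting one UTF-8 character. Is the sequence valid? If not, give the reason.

invalid (encodes a surrogate (U+D800–U+DFFF))

Structurally a 3-byte sequence; payload = 0xDCF6.
But 0xDCF6 is in U+D800–U+DFFF, the surrogate range. Surrogates are not Unicode scalar values and are forbidden in UTF-8.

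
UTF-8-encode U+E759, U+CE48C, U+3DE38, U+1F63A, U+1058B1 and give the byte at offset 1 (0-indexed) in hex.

U+E759 → 3-byte form EE 9D 99 at offsets 0–2.
Offset 1 falls in char 1's range; it's byte 2 of EE 9D 99 = 0x9D.

0x9D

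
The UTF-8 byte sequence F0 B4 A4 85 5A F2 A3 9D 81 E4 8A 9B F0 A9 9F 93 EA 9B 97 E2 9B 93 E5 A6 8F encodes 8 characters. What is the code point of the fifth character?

U+297D3

Offset 0: leading byte 0xF0 = 11110000 → 4-byte char #1 = F0 B4 A4 85.
Offset 4: leading byte 0x5A = 01011010 → 1-byte char #2 = 5A.
Offset 5: leading byte 0xF2 = 11110010 → 4-byte char #3 = F2 A3 9D 81.
Offset 9: leading byte 0xE4 = 11100100 → 3-byte char #4 = E4 8A 9B.
Offset 12: leading byte 0xF0 = 11110000 → 4-byte char #5 = F0 A9 9F 93.
Leading byte 0xF0 = 11110000 matches 11110xxx → 4-byte sequence.
Byte 1: 0xF0 = 11110000, payload 000 (3 bits).
Byte 2: 0xA9 = 10101001 (10xxxxxx ✓), payload 101001.
Byte 3: 0x9F = 10011111 (10xxxxxx ✓), payload 011111.
Byte 4: 0x93 = 10010011 (10xxxxxx ✓), payload 010011.
Concatenate: 000101001011111010011 = 0x297D3 (21 bits → U+297D3).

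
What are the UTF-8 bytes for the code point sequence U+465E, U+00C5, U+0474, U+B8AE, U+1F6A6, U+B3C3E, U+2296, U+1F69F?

U+465E: 3-byte form → E4 99 9E.
U+00C5: 2-byte form → C3 85.
U+0474: 2-byte form → D1 B4.
U+B8AE: 3-byte form → EB A2 AE.
U+1F6A6: 4-byte form → F0 9F 9A A6.
U+B3C3E: 4-byte form → F2 B3 B0 BE.
U+2296: 3-byte form → E2 8A 96.
U+1F69F: 4-byte form → F0 9F 9A 9F.
Concatenated (25 bytes): E4 99 9E C3 85 D1 B4 EB A2 AE F0 9F 9A A6 F2 B3 B0 BE E2 8A 96 F0 9F 9A 9F.

E4 99 9E C3 85 D1 B4 EB A2 AE F0 9F 9A A6 F2 B3 B0 BE E2 8A 96 F0 9F 9A 9F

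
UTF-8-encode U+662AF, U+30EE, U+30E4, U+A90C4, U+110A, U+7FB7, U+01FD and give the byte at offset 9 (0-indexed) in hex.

0xA4

U+662AF → 4-byte form F1 A6 8A AF at offsets 0–3.
U+30EE → 3-byte form E3 83 AE at offsets 4–6.
U+30E4 → 3-byte form E3 83 A4 at offsets 7–9.
Offset 9 falls in char 3's range; it's byte 3 of E3 83 A4 = 0xA4.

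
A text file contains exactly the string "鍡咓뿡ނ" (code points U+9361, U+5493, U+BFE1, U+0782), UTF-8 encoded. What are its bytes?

U+9361: 3-byte form → E9 8D A1.
U+5493: 3-byte form → E5 92 93.
U+BFE1: 3-byte form → EB BF A1.
U+0782: 2-byte form → DE 82.
Concatenated (11 bytes): E9 8D A1 E5 92 93 EB BF A1 DE 82.

E9 8D A1 E5 92 93 EB BF A1 DE 82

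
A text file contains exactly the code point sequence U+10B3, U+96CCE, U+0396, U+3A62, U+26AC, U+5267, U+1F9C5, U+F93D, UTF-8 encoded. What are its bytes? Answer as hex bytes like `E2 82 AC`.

U+10B3: 3-byte form → E1 82 B3.
U+96CCE: 4-byte form → F2 96 B3 8E.
U+0396: 2-byte form → CE 96.
U+3A62: 3-byte form → E3 A9 A2.
U+26AC: 3-byte form → E2 9A AC.
U+5267: 3-byte form → E5 89 A7.
U+1F9C5: 4-byte form → F0 9F A7 85.
U+F93D: 3-byte form → EF A4 BD.
Concatenated (25 bytes): E1 82 B3 F2 96 B3 8E CE 96 E3 A9 A2 E2 9A AC E5 89 A7 F0 9F A7 85 EF A4 BD.

E1 82 B3 F2 96 B3 8E CE 96 E3 A9 A2 E2 9A AC E5 89 A7 F0 9F A7 85 EF A4 BD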